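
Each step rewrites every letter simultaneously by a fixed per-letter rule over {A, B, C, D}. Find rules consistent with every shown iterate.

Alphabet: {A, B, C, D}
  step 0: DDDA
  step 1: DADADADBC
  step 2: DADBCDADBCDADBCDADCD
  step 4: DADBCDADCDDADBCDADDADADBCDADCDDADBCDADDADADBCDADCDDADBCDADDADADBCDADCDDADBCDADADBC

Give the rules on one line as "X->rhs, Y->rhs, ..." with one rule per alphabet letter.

  step 1 ⇒ step 2: DADADADBC ⇒ DA·DBC·DA·DBC·DA·DBC·DA·DC·D
    A ↦ DBC
    B ↦ DC
    C ↦ D
    D ↦ DA

A->DBC, B->DC, C->D, D->DA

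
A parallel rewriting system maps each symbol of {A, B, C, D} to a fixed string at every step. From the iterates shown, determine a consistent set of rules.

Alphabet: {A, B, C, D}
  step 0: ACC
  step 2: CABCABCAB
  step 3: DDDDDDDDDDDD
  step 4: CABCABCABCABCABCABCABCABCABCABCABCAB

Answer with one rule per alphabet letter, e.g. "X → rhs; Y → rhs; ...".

A->D, B->DD, C->D, D->CAB

  step 3 ⇒ step 4: DDDDDDDDDDDD ⇒ CAB·CAB·CAB·CAB·CAB·CAB·CAB·CAB·CAB·CAB·CAB·CAB
    D ↦ CAB
  step 2 ⇒ step 3: CABCABCAB ⇒ D·D·DD·D·D·DD·D·D·DD
    A ↦ D
  step 2 ⇒ step 3: CABCABCAB ⇒ D·D·DD·D·D·DD·D·D·DD
    B ↦ DD
  step 2 ⇒ step 3: CABCABCAB ⇒ D·D·DD·D·D·DD·D·D·DD
    C ↦ D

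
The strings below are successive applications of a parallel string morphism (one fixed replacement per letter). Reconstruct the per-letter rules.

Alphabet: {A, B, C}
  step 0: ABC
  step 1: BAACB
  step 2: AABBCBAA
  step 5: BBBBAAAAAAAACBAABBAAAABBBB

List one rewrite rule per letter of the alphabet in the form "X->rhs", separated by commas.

A->B, B->AA, C->CB

  step 1 ⇒ step 2: BAACB ⇒ AA·B·B·CB·AA
    A ↦ B
    B ↦ AA
    C ↦ CB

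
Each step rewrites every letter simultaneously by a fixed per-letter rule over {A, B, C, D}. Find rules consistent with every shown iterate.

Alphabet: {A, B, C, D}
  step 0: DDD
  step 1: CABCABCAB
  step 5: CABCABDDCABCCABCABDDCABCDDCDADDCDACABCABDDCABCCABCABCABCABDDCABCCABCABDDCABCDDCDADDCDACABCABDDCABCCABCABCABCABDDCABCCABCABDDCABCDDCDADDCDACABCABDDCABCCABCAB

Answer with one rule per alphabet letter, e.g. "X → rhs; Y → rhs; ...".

  step 0 ⇒ step 1: DDD ⇒ CAB·CAB·CAB
    D ↦ CAB
    A ↦ C  (constrained at step 1)
    B ↦ DA  (constrained at step 1)
    C ↦ DD  (constrained at step 1)

A->C, B->DA, C->DD, D->CAB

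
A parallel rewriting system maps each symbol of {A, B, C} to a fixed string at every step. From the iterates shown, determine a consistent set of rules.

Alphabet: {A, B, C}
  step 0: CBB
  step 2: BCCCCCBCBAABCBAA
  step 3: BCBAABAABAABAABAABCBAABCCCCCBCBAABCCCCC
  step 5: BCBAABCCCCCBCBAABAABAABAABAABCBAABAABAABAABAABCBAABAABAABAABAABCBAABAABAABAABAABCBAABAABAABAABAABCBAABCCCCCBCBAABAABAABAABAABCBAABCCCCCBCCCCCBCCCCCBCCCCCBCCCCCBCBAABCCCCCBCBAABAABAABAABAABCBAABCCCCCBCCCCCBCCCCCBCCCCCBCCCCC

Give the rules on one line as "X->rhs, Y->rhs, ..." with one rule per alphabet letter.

A->CC, B->BC, C->BAA

  step 2 ⇒ step 3: BCCCCCBCBAABCBAA ⇒ BC·BAA·BAA·BAA·BAA·BAA·BC·BAA·BC·CC·CC·BC·BAA·BC·CC·CC
    A ↦ CC
    B ↦ BC
    C ↦ BAA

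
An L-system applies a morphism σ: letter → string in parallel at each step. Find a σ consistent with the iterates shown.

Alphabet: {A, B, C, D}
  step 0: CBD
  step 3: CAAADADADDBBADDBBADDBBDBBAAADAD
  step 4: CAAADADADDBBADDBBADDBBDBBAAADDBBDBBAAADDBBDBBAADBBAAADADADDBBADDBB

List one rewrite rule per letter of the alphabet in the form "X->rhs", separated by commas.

  step 3 ⇒ step 4: CAAADADADDBBADDBBADDBBDBBAAADAD ⇒ CAA·AD·AD·AD·DBB·AD·DBB·AD·DBB·DBB·A·A·AD·DBB·DBB·A·A·AD·DBB·DBB·A·A·DBB·A·A·AD·AD·AD·DBB·AD·DBB
    A ↦ AD
    B ↦ A
    C ↦ CAA
    D ↦ DBB

A->AD, B->A, C->CAA, D->DBB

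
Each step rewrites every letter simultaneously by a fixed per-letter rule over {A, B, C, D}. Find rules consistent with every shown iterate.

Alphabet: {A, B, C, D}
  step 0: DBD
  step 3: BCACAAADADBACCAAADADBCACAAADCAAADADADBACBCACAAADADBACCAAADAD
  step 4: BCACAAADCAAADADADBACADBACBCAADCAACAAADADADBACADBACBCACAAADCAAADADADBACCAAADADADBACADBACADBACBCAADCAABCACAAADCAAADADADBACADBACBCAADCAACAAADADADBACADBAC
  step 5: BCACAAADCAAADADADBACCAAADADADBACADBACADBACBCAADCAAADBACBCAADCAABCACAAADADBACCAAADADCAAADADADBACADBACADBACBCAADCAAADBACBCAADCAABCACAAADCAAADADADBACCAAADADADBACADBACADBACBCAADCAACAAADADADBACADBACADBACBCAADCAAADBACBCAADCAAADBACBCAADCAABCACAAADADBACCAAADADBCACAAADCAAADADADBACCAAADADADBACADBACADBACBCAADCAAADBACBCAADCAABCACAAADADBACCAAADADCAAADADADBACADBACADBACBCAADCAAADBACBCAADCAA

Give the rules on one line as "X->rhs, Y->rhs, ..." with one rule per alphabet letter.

  step 4 ⇒ step 5: BCACAAADCAAADADADBACADBACBCAADCAACAAADADADBACADBACBCACAAADCAAADADADBACCAAADADADBACADBACADBACBCAADCAABCACAAADCAAADADADBACADBACBCAADCAACAAADADADBACADBAC ⇒ BCA·CAA·AD·CAA·AD·AD·AD·BAC·CAA·AD·AD·AD·BAC·AD·BAC·AD·BAC·BCA·AD·CAA·AD·BAC·BCA·AD·CAA·BCA·CAA·AD·AD·BAC·CAA·AD·AD·CAA·AD·AD·AD·BAC·AD·BAC·AD·BAC·BCA·AD·CAA·AD·BAC·BCA·AD·CAA·BCA·CAA·AD·CAA·AD·AD·AD·BAC·CAA·AD·AD·AD·BAC·AD·BAC·AD·BAC·BCA·AD·CAA·CAA·AD·AD·AD·BAC·AD·BAC·AD·BAC·BCA·AD·CAA·AD·BAC·BCA·AD·CAA·AD·BAC·BCA·AD·CAA·BCA·CAA·AD·AD·BAC·CAA·AD·AD·BCA·CAA·AD·CAA·AD·AD·AD·BAC·CAA·AD·AD·AD·BAC·AD·BAC·AD·BAC·BCA·AD·CAA·AD·BAC·BCA·AD·CAA·BCA·CAA·AD·AD·BAC·CAA·AD·AD·CAA·AD·AD·AD·BAC·AD·BAC·AD·BAC·BCA·AD·CAA·AD·BAC·BCA·AD·CAA
    A ↦ AD
    B ↦ BCA
    C ↦ CAA
    D ↦ BAC

A->AD, B->BCA, C->CAA, D->BAC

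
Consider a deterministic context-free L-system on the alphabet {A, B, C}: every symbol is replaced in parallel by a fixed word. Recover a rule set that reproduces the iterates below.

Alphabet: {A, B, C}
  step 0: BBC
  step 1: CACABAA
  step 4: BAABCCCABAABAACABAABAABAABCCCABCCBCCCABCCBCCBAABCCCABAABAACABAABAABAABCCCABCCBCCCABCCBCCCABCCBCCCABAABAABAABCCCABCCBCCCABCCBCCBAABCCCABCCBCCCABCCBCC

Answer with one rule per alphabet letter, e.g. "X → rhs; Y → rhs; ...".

  step 0 ⇒ step 1: BBC ⇒ CA·CA·BAA
    B ↦ CA
    C ↦ BAA
    A ↦ BCC  (constrained at step 1)

A->BCC, B->CA, C->BAA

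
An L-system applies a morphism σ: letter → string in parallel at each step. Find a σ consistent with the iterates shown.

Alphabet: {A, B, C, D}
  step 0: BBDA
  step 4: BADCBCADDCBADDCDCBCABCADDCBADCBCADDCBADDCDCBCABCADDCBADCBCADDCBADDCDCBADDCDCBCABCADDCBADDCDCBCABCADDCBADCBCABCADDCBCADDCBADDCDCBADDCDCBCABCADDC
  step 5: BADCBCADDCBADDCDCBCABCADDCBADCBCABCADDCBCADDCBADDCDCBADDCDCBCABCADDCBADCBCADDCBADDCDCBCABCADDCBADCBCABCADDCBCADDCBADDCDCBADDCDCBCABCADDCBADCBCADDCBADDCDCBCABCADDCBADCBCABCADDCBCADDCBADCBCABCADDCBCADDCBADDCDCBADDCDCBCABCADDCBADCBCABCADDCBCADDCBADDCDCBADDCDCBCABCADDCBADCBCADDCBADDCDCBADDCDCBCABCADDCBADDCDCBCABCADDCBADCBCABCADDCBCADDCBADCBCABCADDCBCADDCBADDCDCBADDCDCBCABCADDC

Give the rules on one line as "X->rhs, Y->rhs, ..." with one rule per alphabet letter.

  step 4 ⇒ step 5: BADCBCADDCBADDCDCBCABCADDCBADCBCADDCBADDCDCBCABCADDCBADCBCADDCBADDCDCBADDCDCBCABCADDCBADDCDCBCABCADDCBADCBCABCADDCBCADDCBADDCDCBADDCDCBCABCADDC ⇒ BA·DC·BCA·DDC·BA·DDC·DC·BCA·BCA·DDC·BA·DC·BCA·BCA·DDC·BCA·DDC·BA·DDC·DC·BA·DDC·DC·BCA·BCA·DDC·BA·DC·BCA·DDC·BA·DDC·DC·BCA·BCA·DDC·BA·DC·BCA·BCA·DDC·BCA·DDC·BA·DDC·DC·BA·DDC·DC·BCA·BCA·DDC·BA·DC·BCA·DDC·BA·DDC·DC·BCA·BCA·DDC·BA·DC·BCA·BCA·DDC·BCA·DDC·BA·DC·BCA·BCA·DDC·BCA·DDC·BA·DDC·DC·BA·DDC·DC·BCA·BCA·DDC·BA·DC·BCA·BCA·DDC·BCA·DDC·BA·DDC·DC·BA·DDC·DC·BCA·BCA·DDC·BA·DC·BCA·DDC·BA·DDC·DC·BA·DDC·DC·BCA·BCA·DDC·BA·DDC·DC·BCA·BCA·DDC·BA·DC·BCA·BCA·DDC·BCA·DDC·BA·DC·BCA·BCA·DDC·BCA·DDC·BA·DDC·DC·BA·DDC·DC·BCA·BCA·DDC
    A ↦ DC
    B ↦ BA
    C ↦ DDC
    D ↦ BCA

A->DC, B->BA, C->DDC, D->BCA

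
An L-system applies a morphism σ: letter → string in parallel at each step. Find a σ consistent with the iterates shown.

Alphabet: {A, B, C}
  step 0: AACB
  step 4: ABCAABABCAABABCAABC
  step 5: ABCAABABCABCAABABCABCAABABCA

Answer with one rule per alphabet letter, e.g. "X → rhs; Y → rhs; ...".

A->AB, B->C, C->A

  step 4 ⇒ step 5: ABCAABABCAABABCAABC ⇒ AB·C·A·AB·AB·C·AB·C·A·AB·AB·C·AB·C·A·AB·AB·C·A
    A ↦ AB
    B ↦ C
    C ↦ A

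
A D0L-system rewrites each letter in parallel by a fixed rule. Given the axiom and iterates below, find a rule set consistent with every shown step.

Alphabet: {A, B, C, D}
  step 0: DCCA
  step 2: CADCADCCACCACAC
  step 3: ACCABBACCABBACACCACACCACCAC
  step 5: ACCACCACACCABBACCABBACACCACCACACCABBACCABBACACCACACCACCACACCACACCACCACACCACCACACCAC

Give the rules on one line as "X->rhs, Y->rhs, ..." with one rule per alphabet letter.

A->C, B->ADC, C->AC, D->ABB

  step 2 ⇒ step 3: CADCADCCACCACAC ⇒ AC·C·ABB·AC·C·ABB·AC·AC·C·AC·AC·C·AC·C·AC
    A ↦ C
    C ↦ AC
    D ↦ ABB
    B ↦ ADC  (constrained at step 3)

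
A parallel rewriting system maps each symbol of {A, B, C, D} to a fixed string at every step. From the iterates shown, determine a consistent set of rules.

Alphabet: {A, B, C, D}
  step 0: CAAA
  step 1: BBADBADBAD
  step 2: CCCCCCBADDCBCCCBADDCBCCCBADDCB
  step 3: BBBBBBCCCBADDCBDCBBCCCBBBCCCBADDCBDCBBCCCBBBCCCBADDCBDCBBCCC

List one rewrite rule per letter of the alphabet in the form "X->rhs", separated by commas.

  step 2 ⇒ step 3: CCCCCCBADDCBCCCBADDCBCCCBADDCB ⇒ B·B·B·B·B·B·CCC·BAD·DCB·DCB·B·CCC·B·B·B·CCC·BAD·DCB·DCB·B·CCC·B·B·B·CCC·BAD·DCB·DCB·B·CCC
    A ↦ BAD
    B ↦ CCC
    C ↦ B
    D ↦ DCB

A->BAD, B->CCC, C->B, D->DCB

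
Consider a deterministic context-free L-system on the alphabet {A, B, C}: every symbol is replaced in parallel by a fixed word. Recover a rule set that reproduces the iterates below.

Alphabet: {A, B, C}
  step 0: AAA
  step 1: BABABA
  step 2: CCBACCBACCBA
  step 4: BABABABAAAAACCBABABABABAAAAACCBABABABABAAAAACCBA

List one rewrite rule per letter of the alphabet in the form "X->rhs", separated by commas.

  step 1 ⇒ step 2: BABABA ⇒ CC·BA·CC·BA·CC·BA
    A ↦ BA
    B ↦ CC
    C ↦ AA  (constrained at step 2)

A->BA, B->CC, C->AA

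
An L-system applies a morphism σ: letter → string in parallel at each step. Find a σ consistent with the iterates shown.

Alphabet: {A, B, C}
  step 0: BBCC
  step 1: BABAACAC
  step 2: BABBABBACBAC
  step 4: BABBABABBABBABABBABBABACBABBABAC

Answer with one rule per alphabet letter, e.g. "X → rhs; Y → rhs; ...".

A->B, B->BA, C->AC

  step 1 ⇒ step 2: BABAACAC ⇒ BA·B·BA·B·B·AC·B·AC
    A ↦ B
    B ↦ BA
    C ↦ AC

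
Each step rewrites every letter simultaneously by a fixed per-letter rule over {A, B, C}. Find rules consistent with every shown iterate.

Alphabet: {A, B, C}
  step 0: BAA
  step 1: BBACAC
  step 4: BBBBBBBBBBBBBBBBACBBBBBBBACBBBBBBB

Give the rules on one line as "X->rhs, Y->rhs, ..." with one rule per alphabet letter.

  step 0 ⇒ step 1: BAA ⇒ BB·AC·AC
    A ↦ AC
    B ↦ BB
    C ↦ B  (constrained at step 1)

A->AC, B->BB, C->B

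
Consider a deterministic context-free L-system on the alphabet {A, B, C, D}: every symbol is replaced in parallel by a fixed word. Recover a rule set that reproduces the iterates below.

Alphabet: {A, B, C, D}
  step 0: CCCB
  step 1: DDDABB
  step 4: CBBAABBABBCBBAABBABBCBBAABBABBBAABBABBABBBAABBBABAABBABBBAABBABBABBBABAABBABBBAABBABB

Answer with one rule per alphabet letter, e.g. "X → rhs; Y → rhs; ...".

A->BA, B->ABB, C->D, D->CB

  step 0 ⇒ step 1: CCCB ⇒ D·D·D·ABB
    B ↦ ABB
    C ↦ D
    A ↦ BA  (constrained at step 1)
    D ↦ CB  (constrained at step 1)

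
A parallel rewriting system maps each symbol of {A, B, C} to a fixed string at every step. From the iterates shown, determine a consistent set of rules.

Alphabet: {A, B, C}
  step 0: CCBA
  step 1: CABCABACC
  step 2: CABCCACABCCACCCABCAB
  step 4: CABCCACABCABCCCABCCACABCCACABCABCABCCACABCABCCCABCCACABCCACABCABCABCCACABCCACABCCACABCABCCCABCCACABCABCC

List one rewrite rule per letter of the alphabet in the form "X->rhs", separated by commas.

A->CC, B->A, C->CAB

  step 1 ⇒ step 2: CABCABACC ⇒ CAB·CC·A·CAB·CC·A·CC·CAB·CAB
    A ↦ CC
    B ↦ A
    C ↦ CAB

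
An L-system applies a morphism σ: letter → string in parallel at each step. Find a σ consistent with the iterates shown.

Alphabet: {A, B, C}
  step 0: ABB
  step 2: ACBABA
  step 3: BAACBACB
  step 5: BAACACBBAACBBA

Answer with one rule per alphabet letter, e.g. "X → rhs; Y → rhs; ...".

A->B, B->AC, C->A

  step 2 ⇒ step 3: ACBABA ⇒ B·A·AC·B·AC·B
    A ↦ B
    B ↦ AC
    C ↦ A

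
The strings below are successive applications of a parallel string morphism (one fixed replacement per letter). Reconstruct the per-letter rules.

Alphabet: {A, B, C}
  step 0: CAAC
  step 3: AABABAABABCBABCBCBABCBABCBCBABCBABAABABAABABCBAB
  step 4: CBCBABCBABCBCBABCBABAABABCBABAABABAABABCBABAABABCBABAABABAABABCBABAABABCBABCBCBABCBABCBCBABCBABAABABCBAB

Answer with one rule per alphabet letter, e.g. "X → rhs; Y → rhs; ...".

  step 3 ⇒ step 4: AABABAABABCBABCBCBABCBABCBCBABCBABAABABAABABCBAB ⇒ CB·CB·AB·CB·AB·CB·CB·AB·CB·AB·AAB·AB·CB·AB·AAB·AB·AAB·AB·CB·AB·AAB·AB·CB·AB·AAB·AB·AAB·AB·CB·AB·AAB·AB·CB·AB·CB·CB·AB·CB·AB·CB·CB·AB·CB·AB·AAB·AB·CB·AB
    A ↦ CB
    B ↦ AB
    C ↦ AAB

A->CB, B->AB, C->AAB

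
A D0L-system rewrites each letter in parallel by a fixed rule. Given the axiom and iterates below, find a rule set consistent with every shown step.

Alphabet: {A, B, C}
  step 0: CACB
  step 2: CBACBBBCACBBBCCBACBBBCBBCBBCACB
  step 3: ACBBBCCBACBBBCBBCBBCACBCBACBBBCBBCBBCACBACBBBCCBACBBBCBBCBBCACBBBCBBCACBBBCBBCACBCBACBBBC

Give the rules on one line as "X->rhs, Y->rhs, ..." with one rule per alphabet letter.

  step 2 ⇒ step 3: CBACBBBCACBBBCCBACBBBCBBCBBCACB ⇒ ACB·BBC·CB·ACB·BBC·BBC·BBC·ACB·CB·ACB·BBC·BBC·BBC·ACB·ACB·BBC·CB·ACB·BBC·BBC·BBC·ACB·BBC·BBC·ACB·BBC·BBC·ACB·CB·ACB·BBC
    A ↦ CB
    B ↦ BBC
    C ↦ ACB

A->CB, B->BBC, C->ACB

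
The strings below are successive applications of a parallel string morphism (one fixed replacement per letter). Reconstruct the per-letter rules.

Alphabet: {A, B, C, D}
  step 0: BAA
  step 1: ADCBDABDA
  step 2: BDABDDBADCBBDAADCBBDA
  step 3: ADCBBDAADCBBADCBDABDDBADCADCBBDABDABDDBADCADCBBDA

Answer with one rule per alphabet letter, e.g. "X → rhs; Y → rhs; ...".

  step 2 ⇒ step 3: BDABDDBADCBBDAADCBBDA ⇒ ADC·B·BDA·ADC·B·B·ADC·BDA·B·DDB·ADC·ADC·B·BDA·BDA·B·DDB·ADC·ADC·B·BDA
    A ↦ BDA
    B ↦ ADC
    C ↦ DDB
    D ↦ B

A->BDA, B->ADC, C->DDB, D->B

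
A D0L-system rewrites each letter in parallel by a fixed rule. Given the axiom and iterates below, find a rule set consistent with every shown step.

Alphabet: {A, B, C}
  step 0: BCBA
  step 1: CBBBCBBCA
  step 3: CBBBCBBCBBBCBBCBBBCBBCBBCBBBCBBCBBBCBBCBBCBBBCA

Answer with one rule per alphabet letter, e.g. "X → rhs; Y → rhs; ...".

A->CA, B->CBB, C->B

  step 0 ⇒ step 1: BCBA ⇒ CBB·B·CBB·CA
    A ↦ CA
    B ↦ CBB
    C ↦ B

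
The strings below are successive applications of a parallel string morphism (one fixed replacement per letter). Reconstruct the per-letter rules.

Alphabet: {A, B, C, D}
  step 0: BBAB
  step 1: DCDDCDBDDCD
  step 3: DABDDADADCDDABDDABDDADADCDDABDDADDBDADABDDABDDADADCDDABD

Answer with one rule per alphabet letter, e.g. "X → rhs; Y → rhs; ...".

  step 0 ⇒ step 1: BBAB ⇒ DCD·DCD·BD·DCD
    A ↦ BD
    B ↦ DCD
    C ↦ DDB  (constrained at step 1)
    D ↦ DA  (constrained at step 1)

A->BD, B->DCD, C->DDB, D->DA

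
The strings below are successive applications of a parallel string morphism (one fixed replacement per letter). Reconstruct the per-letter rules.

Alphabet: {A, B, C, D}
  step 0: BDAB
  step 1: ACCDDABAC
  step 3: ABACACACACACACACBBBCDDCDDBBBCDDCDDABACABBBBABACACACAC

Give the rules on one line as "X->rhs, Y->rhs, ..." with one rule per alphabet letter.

  step 0 ⇒ step 1: BDAB ⇒ AC·CDD·AB·AC
    A ↦ AB
    B ↦ AC
    D ↦ CDD
    C ↦ BBB  (constrained at step 1)

A->AB, B->AC, C->BBB, D->CDD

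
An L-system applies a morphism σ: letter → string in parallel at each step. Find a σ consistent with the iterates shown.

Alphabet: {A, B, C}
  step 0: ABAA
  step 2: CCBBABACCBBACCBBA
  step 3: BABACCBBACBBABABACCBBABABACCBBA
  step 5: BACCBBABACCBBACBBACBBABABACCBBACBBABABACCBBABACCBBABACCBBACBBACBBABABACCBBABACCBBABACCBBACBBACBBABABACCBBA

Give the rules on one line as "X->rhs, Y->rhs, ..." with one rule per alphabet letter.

A->BBA, B->C, C->BA

  step 2 ⇒ step 3: CCBBABACCBBACCBBA ⇒ BA·BA·C·C·BBA·C·BBA·BA·BA·C·C·BBA·BA·BA·C·C·BBA
    A ↦ BBA
    B ↦ C
    C ↦ BA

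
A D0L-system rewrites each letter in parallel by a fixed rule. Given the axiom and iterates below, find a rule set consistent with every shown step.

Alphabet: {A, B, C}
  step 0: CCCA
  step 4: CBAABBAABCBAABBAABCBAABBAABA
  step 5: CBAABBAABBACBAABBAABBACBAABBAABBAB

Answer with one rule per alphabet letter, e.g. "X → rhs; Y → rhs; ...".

  step 4 ⇒ step 5: CBAABBAABCBAABBAABCBAABBAABA ⇒ CBA·A·B·B·A·A·B·B·A·CBA·A·B·B·A·A·B·B·A·CBA·A·B·B·A·A·B·B·A·B
    A ↦ B
    B ↦ A
    C ↦ CBA

A->B, B->A, C->CBA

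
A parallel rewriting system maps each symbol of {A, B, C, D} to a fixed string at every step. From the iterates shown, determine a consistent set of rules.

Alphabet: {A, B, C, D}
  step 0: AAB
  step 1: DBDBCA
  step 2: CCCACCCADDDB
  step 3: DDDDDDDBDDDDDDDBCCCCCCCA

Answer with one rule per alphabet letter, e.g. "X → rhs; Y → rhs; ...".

  step 2 ⇒ step 3: CCCACCCADDDB ⇒ DD·DD·DD·DB·DD·DD·DD·DB·CC·CC·CC·CA
    A ↦ DB
    B ↦ CA
    C ↦ DD
    D ↦ CC

A->DB, B->CA, C->DD, D->CC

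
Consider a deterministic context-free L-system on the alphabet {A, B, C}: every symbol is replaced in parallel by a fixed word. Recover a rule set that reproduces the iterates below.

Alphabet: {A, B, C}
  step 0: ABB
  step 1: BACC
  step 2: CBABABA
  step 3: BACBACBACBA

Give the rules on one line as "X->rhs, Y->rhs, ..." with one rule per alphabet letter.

A->BA, B->C, C->BA

  step 2 ⇒ step 3: CBABABA ⇒ BA·C·BA·C·BA·C·BA
    A ↦ BA
    B ↦ C
    C ↦ BA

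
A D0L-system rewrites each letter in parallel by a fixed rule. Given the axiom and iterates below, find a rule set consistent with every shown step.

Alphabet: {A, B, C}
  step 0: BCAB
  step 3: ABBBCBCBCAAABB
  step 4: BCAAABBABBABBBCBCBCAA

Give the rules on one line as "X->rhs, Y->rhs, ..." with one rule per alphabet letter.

  step 3 ⇒ step 4: ABBBCBCBCAAABB ⇒ BC·A·A·A·BB·A·BB·A·BB·BC·BC·BC·A·A
    A ↦ BC
    B ↦ A
    C ↦ BB

A->BC, B->A, C->BB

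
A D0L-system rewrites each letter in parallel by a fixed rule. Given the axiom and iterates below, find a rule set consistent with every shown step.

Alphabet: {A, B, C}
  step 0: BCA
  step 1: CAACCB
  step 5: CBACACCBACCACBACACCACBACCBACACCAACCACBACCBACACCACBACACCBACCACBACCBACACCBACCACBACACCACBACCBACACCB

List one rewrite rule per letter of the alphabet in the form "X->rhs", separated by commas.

  step 0 ⇒ step 1: BCA ⇒ CA·AC·CB
    A ↦ CB
    B ↦ CA
    C ↦ AC

A->CB, B->CA, C->AC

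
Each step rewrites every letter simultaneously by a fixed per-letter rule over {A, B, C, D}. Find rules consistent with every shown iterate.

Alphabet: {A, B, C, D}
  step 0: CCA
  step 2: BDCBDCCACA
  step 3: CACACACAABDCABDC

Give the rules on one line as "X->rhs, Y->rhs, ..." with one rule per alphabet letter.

  step 2 ⇒ step 3: BDCBDCCACA ⇒ CA·C·A·CA·C·A·A·BDC·A·BDC
    A ↦ BDC
    B ↦ CA
    C ↦ A
    D ↦ C

A->BDC, B->CA, C->A, D->C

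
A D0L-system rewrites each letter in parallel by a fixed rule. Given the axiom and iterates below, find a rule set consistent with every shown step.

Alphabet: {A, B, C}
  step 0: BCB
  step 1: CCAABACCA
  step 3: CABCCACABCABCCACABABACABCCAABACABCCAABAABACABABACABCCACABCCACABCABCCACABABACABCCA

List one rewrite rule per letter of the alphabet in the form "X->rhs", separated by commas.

A->CAB, B->CCA, C->ABA

  step 0 ⇒ step 1: BCB ⇒ CCA·ABA·CCA
    B ↦ CCA
    C ↦ ABA
    A ↦ CAB  (constrained at step 1)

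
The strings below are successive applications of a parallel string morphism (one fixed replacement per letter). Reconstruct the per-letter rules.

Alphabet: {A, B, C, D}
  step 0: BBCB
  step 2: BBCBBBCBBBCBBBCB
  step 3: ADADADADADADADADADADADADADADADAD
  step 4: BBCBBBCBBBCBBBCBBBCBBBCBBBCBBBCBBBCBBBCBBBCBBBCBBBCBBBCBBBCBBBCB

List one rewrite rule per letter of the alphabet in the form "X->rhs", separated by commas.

  step 3 ⇒ step 4: ADADADADADADADADADADADADADADADAD ⇒ BB·CB·BB·CB·BB·CB·BB·CB·BB·CB·BB·CB·BB·CB·BB·CB·BB·CB·BB·CB·BB·CB·BB·CB·BB·CB·BB·CB·BB·CB·BB·CB
    A ↦ BB
    D ↦ CB
  step 2 ⇒ step 3: BBCBBBCBBBCBBBCB ⇒ AD·AD·AD·AD·AD·AD·AD·AD·AD·AD·AD·AD·AD·AD·AD·AD
    B ↦ AD
  step 2 ⇒ step 3: BBCBBBCBBBCBBBCB ⇒ AD·AD·AD·AD·AD·AD·AD·AD·AD·AD·AD·AD·AD·AD·AD·AD
    C ↦ AD

A->BB, B->AD, C->AD, D->CB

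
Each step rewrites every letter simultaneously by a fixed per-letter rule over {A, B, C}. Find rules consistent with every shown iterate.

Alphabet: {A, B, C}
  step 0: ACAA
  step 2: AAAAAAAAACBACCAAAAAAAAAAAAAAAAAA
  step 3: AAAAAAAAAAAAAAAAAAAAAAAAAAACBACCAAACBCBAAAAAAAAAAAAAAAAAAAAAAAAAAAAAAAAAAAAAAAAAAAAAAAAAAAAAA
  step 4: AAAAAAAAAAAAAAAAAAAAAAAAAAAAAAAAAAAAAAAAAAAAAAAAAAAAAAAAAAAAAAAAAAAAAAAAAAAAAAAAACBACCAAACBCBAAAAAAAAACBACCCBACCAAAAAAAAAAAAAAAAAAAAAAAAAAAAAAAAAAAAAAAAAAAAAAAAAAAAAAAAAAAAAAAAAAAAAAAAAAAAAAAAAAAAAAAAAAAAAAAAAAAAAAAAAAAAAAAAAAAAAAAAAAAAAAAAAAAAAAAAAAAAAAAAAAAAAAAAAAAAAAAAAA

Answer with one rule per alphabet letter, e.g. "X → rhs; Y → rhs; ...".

A->AAA, B->ACC, C->CB

  step 3 ⇒ step 4: AAAAAAAAAAAAAAAAAAAAAAAAAAACBACCAAACBCBAAAAAAAAAAAAAAAAAAAAAAAAAAAAAAAAAAAAAAAAAAAAAAAAAAAAAA ⇒ AAA·AAA·AAA·AAA·AAA·AAA·AAA·AAA·AAA·AAA·AAA·AAA·AAA·AAA·AAA·AAA·AAA·AAA·AAA·AAA·AAA·AAA·AAA·AAA·AAA·AAA·AAA·CB·ACC·AAA·CB·CB·AAA·AAA·AAA·CB·ACC·CB·ACC·AAA·AAA·AAA·AAA·AAA·AAA·AAA·AAA·AAA·AAA·AAA·AAA·AAA·AAA·AAA·AAA·AAA·AAA·AAA·AAA·AAA·AAA·AAA·AAA·AAA·AAA·AAA·AAA·AAA·AAA·AAA·AAA·AAA·AAA·AAA·AAA·AAA·AAA·AAA·AAA·AAA·AAA·AAA·AAA·AAA·AAA·AAA·AAA·AAA·AAA·AAA·AAA·AAA·AAA
    A ↦ AAA
    B ↦ ACC
    C ↦ CB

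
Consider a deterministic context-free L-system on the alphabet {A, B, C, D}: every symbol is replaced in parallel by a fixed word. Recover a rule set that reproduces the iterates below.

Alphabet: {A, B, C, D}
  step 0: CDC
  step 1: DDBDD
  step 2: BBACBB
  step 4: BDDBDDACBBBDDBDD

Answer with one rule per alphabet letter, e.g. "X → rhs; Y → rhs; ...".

A->B, B->AC, C->DD, D->B

  step 1 ⇒ step 2: DDBDD ⇒ B·B·AC·B·B
    B ↦ AC
    D ↦ B
    A ↦ B  (constrained at step 2)
  step 0 ⇒ step 1: CDC ⇒ DD·B·DD
    C ↦ DD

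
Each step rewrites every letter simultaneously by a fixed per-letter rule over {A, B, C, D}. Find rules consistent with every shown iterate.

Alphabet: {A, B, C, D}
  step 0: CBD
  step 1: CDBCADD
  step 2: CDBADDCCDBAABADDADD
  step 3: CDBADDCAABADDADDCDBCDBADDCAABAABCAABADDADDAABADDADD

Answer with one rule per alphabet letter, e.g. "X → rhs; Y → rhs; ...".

  step 2 ⇒ step 3: CDBADDCCDBAABADDADD ⇒ CDB·ADD·C·AAB·ADD·ADD·CDB·CDB·ADD·C·AAB·AAB·C·AAB·ADD·ADD·AAB·ADD·ADD
    A ↦ AAB
    B ↦ C
    C ↦ CDB
    D ↦ ADD

A->AAB, B->C, C->CDB, D->ADD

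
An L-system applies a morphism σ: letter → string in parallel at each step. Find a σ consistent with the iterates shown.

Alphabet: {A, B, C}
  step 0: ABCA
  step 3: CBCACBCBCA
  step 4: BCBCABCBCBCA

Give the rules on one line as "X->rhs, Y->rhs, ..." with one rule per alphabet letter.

A->CA, B->C, C->B

  step 3 ⇒ step 4: CBCACBCBCA ⇒ B·C·B·CA·B·C·B·C·B·CA
    A ↦ CA
    B ↦ C
    C ↦ B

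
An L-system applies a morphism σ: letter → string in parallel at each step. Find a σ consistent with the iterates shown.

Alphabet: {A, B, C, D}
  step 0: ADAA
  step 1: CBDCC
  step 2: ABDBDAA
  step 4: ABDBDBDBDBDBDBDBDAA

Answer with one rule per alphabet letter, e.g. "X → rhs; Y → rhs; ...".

  step 1 ⇒ step 2: CBDCC ⇒ A·BD·BD·A·A
    B ↦ BD
    C ↦ A
    D ↦ BD
  step 0 ⇒ step 1: ADAA ⇒ C·BD·C·C
    A ↦ C

A->C, B->BD, C->A, D->BD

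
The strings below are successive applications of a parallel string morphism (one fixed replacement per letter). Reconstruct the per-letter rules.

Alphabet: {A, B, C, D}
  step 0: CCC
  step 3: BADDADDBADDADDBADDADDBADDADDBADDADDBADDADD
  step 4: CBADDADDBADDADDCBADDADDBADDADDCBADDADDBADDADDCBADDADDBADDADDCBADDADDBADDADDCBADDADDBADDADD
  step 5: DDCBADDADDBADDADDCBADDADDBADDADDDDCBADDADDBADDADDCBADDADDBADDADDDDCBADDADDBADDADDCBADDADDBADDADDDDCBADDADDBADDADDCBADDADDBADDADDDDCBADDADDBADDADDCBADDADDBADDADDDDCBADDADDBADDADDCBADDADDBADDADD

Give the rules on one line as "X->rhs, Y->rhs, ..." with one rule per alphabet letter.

A->B, B->C, C->DD, D->ADD

  step 4 ⇒ step 5: CBADDADDBADDADDCBADDADDBADDADDCBADDADDBADDADDCBADDADDBADDADDCBADDADDBADDADDCBADDADDBADDADD ⇒ DD·C·B·ADD·ADD·B·ADD·ADD·C·B·ADD·ADD·B·ADD·ADD·DD·C·B·ADD·ADD·B·ADD·ADD·C·B·ADD·ADD·B·ADD·ADD·DD·C·B·ADD·ADD·B·ADD·ADD·C·B·ADD·ADD·B·ADD·ADD·DD·C·B·ADD·ADD·B·ADD·ADD·C·B·ADD·ADD·B·ADD·ADD·DD·C·B·ADD·ADD·B·ADD·ADD·C·B·ADD·ADD·B·ADD·ADD·DD·C·B·ADD·ADD·B·ADD·ADD·C·B·ADD·ADD·B·ADD·ADD
    A ↦ B
    B ↦ C
    C ↦ DD
    D ↦ ADD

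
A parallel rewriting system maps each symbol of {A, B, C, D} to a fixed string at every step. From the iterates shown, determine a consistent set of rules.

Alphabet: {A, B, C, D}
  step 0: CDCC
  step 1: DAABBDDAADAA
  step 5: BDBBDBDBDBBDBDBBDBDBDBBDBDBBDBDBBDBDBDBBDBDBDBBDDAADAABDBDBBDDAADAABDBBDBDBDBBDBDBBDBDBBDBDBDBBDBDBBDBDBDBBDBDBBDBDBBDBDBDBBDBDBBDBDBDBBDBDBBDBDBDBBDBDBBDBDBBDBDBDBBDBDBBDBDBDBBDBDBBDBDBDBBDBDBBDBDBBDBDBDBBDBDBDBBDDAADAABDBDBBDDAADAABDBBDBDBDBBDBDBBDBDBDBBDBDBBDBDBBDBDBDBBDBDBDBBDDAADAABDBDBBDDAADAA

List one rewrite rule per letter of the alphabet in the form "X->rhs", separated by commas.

A->C, B->BD, C->DAA, D->BBD

  step 0 ⇒ step 1: CDCC ⇒ DAA·BBD·DAA·DAA
    C ↦ DAA
    D ↦ BBD
    A ↦ C  (constrained at step 1)
    B ↦ BD  (constrained at step 1)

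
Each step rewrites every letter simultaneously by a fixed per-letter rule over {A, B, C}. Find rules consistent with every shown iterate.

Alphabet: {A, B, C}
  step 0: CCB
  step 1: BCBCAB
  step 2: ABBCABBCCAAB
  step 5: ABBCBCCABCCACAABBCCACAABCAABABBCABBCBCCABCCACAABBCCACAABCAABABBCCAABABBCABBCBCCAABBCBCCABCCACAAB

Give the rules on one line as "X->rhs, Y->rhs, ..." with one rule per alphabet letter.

  step 1 ⇒ step 2: BCBCAB ⇒ AB·BC·AB·BC·CA·AB
    A ↦ CA
    B ↦ AB
    C ↦ BC

A->CA, B->AB, C->BC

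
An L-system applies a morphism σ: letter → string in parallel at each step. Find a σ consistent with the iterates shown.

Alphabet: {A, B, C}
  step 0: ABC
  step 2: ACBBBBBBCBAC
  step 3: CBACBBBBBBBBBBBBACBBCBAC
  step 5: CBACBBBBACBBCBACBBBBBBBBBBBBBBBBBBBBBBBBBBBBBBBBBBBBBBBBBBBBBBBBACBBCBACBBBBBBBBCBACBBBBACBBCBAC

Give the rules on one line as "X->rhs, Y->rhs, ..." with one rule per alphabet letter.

A->CB, B->BB, C->AC

  step 2 ⇒ step 3: ACBBBBBBCBAC ⇒ CB·AC·BB·BB·BB·BB·BB·BB·AC·BB·CB·AC
    A ↦ CB
    B ↦ BB
    C ↦ AC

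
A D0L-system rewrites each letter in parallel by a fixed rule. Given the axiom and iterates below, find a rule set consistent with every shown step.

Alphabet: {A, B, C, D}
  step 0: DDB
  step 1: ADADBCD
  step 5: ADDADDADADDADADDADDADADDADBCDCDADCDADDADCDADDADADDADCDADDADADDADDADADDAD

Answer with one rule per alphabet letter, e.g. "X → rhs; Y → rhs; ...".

  step 0 ⇒ step 1: DDB ⇒ AD·AD·BCD
    B ↦ BCD
    D ↦ AD
    A ↦ D  (constrained at step 1)
    C ↦ CD  (constrained at step 1)

A->D, B->BCD, C->CD, D->AD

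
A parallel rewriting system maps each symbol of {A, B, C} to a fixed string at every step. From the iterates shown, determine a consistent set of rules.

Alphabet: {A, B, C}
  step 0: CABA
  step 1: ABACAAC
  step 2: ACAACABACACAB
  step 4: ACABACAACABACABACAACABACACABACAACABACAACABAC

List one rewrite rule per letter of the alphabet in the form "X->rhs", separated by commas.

  step 1 ⇒ step 2: ABACAAC ⇒ AC·A·AC·AB·AC·AC·AB
    A ↦ AC
    B ↦ A
    C ↦ AB

A->AC, B->A, C->AB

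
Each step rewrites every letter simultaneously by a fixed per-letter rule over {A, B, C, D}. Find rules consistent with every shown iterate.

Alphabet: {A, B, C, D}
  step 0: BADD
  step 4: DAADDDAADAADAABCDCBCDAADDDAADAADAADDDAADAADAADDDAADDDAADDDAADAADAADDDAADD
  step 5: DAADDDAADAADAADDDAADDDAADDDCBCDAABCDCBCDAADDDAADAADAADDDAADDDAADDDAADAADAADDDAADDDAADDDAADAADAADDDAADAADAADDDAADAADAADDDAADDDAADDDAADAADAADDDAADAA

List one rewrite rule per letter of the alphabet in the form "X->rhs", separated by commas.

  step 4 ⇒ step 5: DAADDDAADAADAABCDCBCDAADDDAADAADAADDDAADAADAADDDAADDDAADDDAADAADAADDDAADD ⇒ DAA·D·D·DAA·DAA·DAA·D·D·DAA·D·D·DAA·D·D·DC·BC·DAA·BC·DC·BC·DAA·D·D·DAA·DAA·DAA·D·D·DAA·D·D·DAA·D·D·DAA·DAA·DAA·D·D·DAA·D·D·DAA·D·D·DAA·DAA·DAA·D·D·DAA·DAA·DAA·D·D·DAA·DAA·DAA·D·D·DAA·D·D·DAA·D·D·DAA·DAA·DAA·D·D·DAA·DAA
    A ↦ D
    B ↦ DC
    C ↦ BC
    D ↦ DAA

A->D, B->DC, C->BC, D->DAA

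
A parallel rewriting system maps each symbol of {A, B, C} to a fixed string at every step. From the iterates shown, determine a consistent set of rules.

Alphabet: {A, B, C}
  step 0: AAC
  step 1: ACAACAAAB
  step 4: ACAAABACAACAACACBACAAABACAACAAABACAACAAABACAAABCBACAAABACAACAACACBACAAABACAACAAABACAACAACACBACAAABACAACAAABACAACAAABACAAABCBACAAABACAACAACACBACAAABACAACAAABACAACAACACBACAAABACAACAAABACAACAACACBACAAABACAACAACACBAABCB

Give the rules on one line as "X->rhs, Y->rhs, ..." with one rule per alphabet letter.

A->ACA, B->CB, C->AAB

  step 0 ⇒ step 1: AAC ⇒ ACA·ACA·AAB
    A ↦ ACA
    C ↦ AAB
    B ↦ CB  (constrained at step 1)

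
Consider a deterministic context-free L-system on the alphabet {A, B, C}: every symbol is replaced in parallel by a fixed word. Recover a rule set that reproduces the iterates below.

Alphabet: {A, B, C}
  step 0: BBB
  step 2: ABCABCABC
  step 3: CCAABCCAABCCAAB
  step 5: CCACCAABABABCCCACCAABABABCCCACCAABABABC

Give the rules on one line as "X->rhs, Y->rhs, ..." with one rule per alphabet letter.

A->C, B->CA, C->AB

  step 2 ⇒ step 3: ABCABCABC ⇒ C·CA·AB·C·CA·AB·C·CA·AB
    A ↦ C
    B ↦ CA
    C ↦ AB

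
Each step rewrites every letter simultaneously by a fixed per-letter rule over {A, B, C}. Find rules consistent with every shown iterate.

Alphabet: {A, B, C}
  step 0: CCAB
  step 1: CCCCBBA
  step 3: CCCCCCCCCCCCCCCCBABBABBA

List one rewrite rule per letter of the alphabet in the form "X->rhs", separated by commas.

A->B, B->BA, C->CC

  step 0 ⇒ step 1: CCAB ⇒ CC·CC·B·BA
    A ↦ B
    B ↦ BA
    C ↦ CC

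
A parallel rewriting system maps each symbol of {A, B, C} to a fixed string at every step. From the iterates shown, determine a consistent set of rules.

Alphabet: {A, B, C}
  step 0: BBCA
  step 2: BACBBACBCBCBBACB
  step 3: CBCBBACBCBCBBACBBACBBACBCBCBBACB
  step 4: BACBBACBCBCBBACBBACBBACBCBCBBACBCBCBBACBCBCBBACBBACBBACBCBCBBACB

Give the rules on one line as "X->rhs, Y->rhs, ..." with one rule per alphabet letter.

A->CB, B->CB, C->BA

  step 3 ⇒ step 4: CBCBBACBCBCBBACBBACBBACBCBCBBACB ⇒ BA·CB·BA·CB·CB·CB·BA·CB·BA·CB·BA·CB·CB·CB·BA·CB·CB·CB·BA·CB·CB·CB·BA·CB·BA·CB·BA·CB·CB·CB·BA·CB
    A ↦ CB
    B ↦ CB
    C ↦ BA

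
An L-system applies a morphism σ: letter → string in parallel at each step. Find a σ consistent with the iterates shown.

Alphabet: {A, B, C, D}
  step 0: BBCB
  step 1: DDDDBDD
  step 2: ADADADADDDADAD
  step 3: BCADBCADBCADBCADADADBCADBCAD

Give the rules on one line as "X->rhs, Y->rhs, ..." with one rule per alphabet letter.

  step 2 ⇒ step 3: ADADADADDDADAD ⇒ BC·AD·BC·AD·BC·AD·BC·AD·AD·AD·BC·AD·BC·AD
    A ↦ BC
    D ↦ AD
  step 0 ⇒ step 1: BBCB ⇒ DD·DD·B·DD
    B ↦ DD
  step 0 ⇒ step 1: BBCB ⇒ DD·DD·B·DD
    C ↦ B

A->BC, B->DD, C->B, D->AD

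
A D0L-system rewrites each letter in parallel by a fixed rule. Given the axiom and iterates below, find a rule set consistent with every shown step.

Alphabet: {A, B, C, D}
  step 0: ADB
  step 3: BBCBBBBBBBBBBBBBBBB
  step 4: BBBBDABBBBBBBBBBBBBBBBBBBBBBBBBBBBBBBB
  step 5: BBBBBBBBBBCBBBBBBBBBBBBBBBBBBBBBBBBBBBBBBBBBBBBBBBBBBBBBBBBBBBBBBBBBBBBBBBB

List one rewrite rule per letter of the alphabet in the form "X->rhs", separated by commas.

  step 4 ⇒ step 5: BBBBDABBBBBBBBBBBBBBBBBBBBBBBBBBBBBBBB ⇒ BB·BB·BB·BB·BB·C·BB·BB·BB·BB·BB·BB·BB·BB·BB·BB·BB·BB·BB·BB·BB·BB·BB·BB·BB·BB·BB·BB·BB·BB·BB·BB·BB·BB·BB·BB·BB·BB
    A ↦ C
    B ↦ BB
    D ↦ BB
  step 3 ⇒ step 4: BBCBBBBBBBBBBBBBBBB ⇒ BB·BB·DA·BB·BB·BB·BB·BB·BB·BB·BB·BB·BB·BB·BB·BB·BB·BB·BB
    C ↦ DA

A->C, B->BB, C->DA, D->BB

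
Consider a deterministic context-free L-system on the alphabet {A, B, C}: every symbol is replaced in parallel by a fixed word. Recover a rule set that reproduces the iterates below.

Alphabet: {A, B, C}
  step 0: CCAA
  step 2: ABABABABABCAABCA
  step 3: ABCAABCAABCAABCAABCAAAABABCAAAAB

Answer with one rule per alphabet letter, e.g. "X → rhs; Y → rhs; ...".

  step 2 ⇒ step 3: ABABABABABCAABCA ⇒ AB·CA·AB·CA·AB·CA·AB·CA·AB·CA·AA·AB·AB·CA·AA·AB
    A ↦ AB
    B ↦ CA
    C ↦ AA

A->AB, B->CA, C->AA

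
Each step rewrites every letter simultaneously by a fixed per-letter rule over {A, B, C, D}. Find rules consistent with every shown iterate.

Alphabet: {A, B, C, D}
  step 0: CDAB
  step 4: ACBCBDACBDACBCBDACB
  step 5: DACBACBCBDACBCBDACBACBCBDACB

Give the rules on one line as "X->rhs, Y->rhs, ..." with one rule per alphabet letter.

A->D, B->CB, C->A, D->CB

  step 4 ⇒ step 5: ACBCBDACBDACBCBDACB ⇒ D·A·CB·A·CB·CB·D·A·CB·CB·D·A·CB·A·CB·CB·D·A·CB
    A ↦ D
    B ↦ CB
    C ↦ A
    D ↦ CB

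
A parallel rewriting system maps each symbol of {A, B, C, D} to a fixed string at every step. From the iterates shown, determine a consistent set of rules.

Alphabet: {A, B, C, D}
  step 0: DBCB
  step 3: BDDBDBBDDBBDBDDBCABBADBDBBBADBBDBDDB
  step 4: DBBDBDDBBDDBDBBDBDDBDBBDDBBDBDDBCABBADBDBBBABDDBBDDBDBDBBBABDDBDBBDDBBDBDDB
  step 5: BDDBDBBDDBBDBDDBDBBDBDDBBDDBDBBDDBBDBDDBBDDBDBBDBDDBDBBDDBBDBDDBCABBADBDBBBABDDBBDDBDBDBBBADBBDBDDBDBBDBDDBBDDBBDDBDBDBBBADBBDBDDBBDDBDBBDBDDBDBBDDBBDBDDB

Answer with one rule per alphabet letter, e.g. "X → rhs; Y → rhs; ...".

  step 4 ⇒ step 5: DBBDBDDBBDDBDBBDBDDBDBBDDBBDBDDBCABBADBDBBBABDDBBDDBDBDBBBABDDBDBBDDBBDBDDB ⇒ BD·DB·DB·BD·DB·BD·BD·DB·DB·BD·BD·DB·BD·DB·DB·BD·DB·BD·BD·DB·BD·DB·DB·BD·BD·DB·DB·BD·DB·BD·BD·DB·CA·BBA·DB·DB·BBA·BD·DB·BD·DB·DB·DB·BBA·DB·BD·BD·DB·DB·BD·BD·DB·BD·DB·BD·DB·DB·DB·BBA·DB·BD·BD·DB·BD·DB·DB·BD·BD·DB·DB·BD·DB·BD·BD·DB
    A ↦ BBA
    B ↦ DB
    C ↦ CA
    D ↦ BD

A->BBA, B->DB, C->CA, D->BD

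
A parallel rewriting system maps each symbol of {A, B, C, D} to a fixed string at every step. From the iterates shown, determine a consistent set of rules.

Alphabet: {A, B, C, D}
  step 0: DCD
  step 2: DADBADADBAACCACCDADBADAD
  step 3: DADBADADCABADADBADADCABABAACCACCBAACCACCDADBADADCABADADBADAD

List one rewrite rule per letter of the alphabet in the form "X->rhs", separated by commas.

A->BA, B->CA, C->ACC, D->DAD

  step 2 ⇒ step 3: DADBADADBAACCACCDADBADAD ⇒ DAD·BA·DAD·CA·BA·DAD·BA·DAD·CA·BA·BA·ACC·ACC·BA·ACC·ACC·DAD·BA·DAD·CA·BA·DAD·BA·DAD
    A ↦ BA
    B ↦ CA
    C ↦ ACC
    D ↦ DAD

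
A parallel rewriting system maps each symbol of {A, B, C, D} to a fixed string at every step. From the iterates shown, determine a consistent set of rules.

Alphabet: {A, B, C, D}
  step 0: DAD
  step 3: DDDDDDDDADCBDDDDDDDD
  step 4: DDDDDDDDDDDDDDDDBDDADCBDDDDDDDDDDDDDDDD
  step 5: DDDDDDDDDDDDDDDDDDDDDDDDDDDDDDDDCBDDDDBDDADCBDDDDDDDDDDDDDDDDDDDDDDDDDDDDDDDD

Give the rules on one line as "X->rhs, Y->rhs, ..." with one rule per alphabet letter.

A->B, B->CB, C->AD, D->DD

  step 4 ⇒ step 5: DDDDDDDDDDDDDDDDBDDADCBDDDDDDDDDDDDDDDD ⇒ DD·DD·DD·DD·DD·DD·DD·DD·DD·DD·DD·DD·DD·DD·DD·DD·CB·DD·DD·B·DD·AD·CB·DD·DD·DD·DD·DD·DD·DD·DD·DD·DD·DD·DD·DD·DD·DD·DD
    A ↦ B
    B ↦ CB
    C ↦ AD
    D ↦ DD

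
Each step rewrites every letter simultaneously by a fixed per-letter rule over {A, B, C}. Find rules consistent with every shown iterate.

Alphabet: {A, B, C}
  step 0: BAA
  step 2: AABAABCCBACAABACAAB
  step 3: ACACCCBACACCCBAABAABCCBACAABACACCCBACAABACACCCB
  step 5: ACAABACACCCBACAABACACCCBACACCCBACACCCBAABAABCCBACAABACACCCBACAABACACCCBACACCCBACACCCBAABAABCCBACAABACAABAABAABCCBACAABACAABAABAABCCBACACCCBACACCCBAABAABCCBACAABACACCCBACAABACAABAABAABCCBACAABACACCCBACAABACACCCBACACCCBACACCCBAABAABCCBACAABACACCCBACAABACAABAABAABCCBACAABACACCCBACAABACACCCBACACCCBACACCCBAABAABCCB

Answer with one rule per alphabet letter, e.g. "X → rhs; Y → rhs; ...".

  step 2 ⇒ step 3: AABAABCCBACAABACAAB ⇒ AC·AC·CCB·AC·AC·CCB·AAB·AAB·CCB·AC·AAB·AC·AC·CCB·AC·AAB·AC·AC·CCB
    A ↦ AC
    B ↦ CCB
    C ↦ AAB

A->AC, B->CCB, C->AAB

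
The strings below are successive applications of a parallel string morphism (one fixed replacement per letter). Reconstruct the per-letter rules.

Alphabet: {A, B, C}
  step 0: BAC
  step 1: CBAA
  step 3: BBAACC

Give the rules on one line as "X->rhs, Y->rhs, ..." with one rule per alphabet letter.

A->B, B->C, C->AA

  step 0 ⇒ step 1: BAC ⇒ C·B·AA
    A ↦ B
    B ↦ C
    C ↦ AA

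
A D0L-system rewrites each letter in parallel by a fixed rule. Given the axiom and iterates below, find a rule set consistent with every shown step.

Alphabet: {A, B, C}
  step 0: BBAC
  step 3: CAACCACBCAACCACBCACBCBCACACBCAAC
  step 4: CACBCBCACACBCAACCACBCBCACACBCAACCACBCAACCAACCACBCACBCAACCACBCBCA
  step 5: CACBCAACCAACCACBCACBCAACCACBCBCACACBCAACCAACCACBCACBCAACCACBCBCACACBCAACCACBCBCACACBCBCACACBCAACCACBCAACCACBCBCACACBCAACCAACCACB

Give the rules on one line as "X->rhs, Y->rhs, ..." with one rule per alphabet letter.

A->CB, B->AC, C->CA

  step 4 ⇒ step 5: CACBCBCACACBCAACCACBCBCACACBCAACCACBCAACCAACCACBCACBCAACCACBCBCA ⇒ CA·CB·CA·AC·CA·AC·CA·CB·CA·CB·CA·AC·CA·CB·CB·CA·CA·CB·CA·AC·CA·AC·CA·CB·CA·CB·CA·AC·CA·CB·CB·CA·CA·CB·CA·AC·CA·CB·CB·CA·CA·CB·CB·CA·CA·CB·CA·AC·CA·CB·CA·AC·CA·CB·CB·CA·CA·CB·CA·AC·CA·AC·CA·CB
    A ↦ CB
    B ↦ AC
    C ↦ CA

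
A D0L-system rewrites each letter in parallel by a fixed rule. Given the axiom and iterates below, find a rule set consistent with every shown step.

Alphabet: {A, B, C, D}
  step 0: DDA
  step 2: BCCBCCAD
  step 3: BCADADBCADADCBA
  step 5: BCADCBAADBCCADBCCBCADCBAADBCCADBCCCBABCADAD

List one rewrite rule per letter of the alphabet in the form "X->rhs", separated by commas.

  step 2 ⇒ step 3: BCCBCCAD ⇒ BC·AD·AD·BC·AD·AD·C·BA
    A ↦ C
    B ↦ BC
    C ↦ AD
    D ↦ BA

A->C, B->BC, C->AD, D->BA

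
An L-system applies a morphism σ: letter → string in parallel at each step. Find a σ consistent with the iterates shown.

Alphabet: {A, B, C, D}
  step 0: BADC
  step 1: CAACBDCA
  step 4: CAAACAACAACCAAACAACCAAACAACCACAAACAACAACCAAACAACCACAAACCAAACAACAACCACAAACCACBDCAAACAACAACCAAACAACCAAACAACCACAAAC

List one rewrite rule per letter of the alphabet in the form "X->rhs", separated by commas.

  step 0 ⇒ step 1: BADC ⇒ C·AAC·BD·CA
    A ↦ AAC
    B ↦ C
    C ↦ CA
    D ↦ BD

A->AAC, B->C, C->CA, D->BD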